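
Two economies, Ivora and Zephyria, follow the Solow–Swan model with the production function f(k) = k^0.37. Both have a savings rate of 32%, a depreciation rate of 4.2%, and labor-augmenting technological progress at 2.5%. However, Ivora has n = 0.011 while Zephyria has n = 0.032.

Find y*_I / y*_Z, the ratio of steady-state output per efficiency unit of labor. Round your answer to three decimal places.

Steady-state y* = [s/(n + g + δ)]^(α/(1−α)), so the ratio is [ (s_I/(n + g + δ)_I) / (s_Z/(n + g + δ)_Z) ]^0.5873.
s_I/(n + g + δ)_I = 0.32/0.078 = 4.1026; s_Z/(n + g + δ)_Z = 0.32/0.099 = 3.2323.
Ratio = (4.1026/3.2323)^0.5873 = 1.2693^0.5873 ≈ 1.1503

ratio ≈ 1.150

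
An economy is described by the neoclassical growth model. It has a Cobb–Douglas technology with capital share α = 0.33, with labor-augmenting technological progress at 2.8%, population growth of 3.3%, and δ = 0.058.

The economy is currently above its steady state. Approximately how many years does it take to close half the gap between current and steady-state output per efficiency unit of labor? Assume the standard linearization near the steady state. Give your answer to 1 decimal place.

about 8.7 years

Near the steady state the convergence rate is λ = (1 − α)(n + g + δ).
λ = (1 − 0.33) × 0.119 = 0.67 × 0.119 = 0.07973
Half-life = ln 2 / λ = 0.6931 / 0.07973 ≈ 8.69 years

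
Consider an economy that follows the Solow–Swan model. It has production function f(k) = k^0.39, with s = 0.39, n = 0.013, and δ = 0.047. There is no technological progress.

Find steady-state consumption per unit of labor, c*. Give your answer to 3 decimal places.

In steady state, investment equals break-even investment: s·k^α = (n + δ)·k.
Rearranging, k^(1−α) = s / (n + δ).
k^0.61 = 0.39 / (0.013 + 0.047) = 0.39 / 0.060 = 6.5000
k* = 6.5000^(1/0.61) ≈ 21.5102
y* = (k*)^α = 21.5102^0.39 ≈ 3.3093
c* = (1 − s)·y* = (1 − 0.39) × 3.3093 ≈ 2.0187

c* = 2.019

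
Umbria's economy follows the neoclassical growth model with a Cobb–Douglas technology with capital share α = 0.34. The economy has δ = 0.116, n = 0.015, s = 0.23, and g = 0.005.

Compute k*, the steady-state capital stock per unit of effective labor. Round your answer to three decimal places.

In steady state, investment equals break-even investment: s·k^α = (n + g + δ)·k.
Rearranging, k^(1−α) = s / (n + g + δ).
k^0.66 = 0.23 / (0.015 + 0.005 + 0.116) = 0.23 / 0.136 = 1.6912
k* = 1.6912^(1/0.66) ≈ 2.2169

k* ≈ 2.217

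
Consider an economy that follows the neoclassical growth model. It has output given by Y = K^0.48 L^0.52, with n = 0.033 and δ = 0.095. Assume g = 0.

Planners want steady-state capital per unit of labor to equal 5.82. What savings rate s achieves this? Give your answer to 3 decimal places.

s ≈ 0.320

In steady state, investment equals break-even investment: s·k^α = (n + δ)·k.
So s / (n + δ) = (k*)^(1−α) = 5.82^0.52 = 2.4990.
Therefore s = 2.4990 × (n + δ) = 2.4990 × 0.128 = 0.3199.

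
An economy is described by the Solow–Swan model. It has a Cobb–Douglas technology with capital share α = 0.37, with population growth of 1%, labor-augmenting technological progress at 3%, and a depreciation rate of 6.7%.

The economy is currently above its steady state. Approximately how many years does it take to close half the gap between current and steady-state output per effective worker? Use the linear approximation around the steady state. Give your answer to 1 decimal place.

Near the steady state the convergence rate is λ = (1 − α)(n + g + δ).
λ = (1 − 0.37) × 0.107 = 0.63 × 0.107 = 0.06741
Half-life = ln 2 / λ = 0.6931 / 0.06741 ≈ 10.28 years

half-life ≈ 10.3 years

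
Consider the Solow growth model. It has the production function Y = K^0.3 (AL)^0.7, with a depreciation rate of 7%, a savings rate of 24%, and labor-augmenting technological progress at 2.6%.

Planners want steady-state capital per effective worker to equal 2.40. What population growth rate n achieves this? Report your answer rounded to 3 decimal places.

At the steady state, Δk = 0, so s·k^α = (n + g + δ)·k.
So s / (n + g + δ) = (k*)^(1−α) = 2.40^0.7 = 1.8456.
Therefore n + g + δ = s / 1.8456 = 0.24 / 1.8456 = 0.1300, so n = 0.1300 − 0.096 = 0.0340.

n ≈ 0.034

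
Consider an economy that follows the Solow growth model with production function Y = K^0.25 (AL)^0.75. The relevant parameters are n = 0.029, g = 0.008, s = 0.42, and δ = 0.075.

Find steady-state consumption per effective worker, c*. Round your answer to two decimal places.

c* = 0.90

At the steady state, Δk = 0, so s·k^α = (n + g + δ)·k.
Rearranging, k^(1−α) = s / (n + g + δ).
k^0.75 = 0.42 / (0.029 + 0.008 + 0.075) = 0.42 / 0.112 = 3.7500
k* = 3.7500^(1/0.75) ≈ 5.8261
y* = (k*)^α = 5.8261^0.25 ≈ 1.5536
c* = (1 − s)·y* = (1 − 0.42) × 1.5536 ≈ 0.9011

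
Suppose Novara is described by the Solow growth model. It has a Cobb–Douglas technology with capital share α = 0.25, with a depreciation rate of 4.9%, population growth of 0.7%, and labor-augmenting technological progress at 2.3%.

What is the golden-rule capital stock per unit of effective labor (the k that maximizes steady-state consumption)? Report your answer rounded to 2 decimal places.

k_gold ≈ 4.65

The golden rule sets f'(k) = n + g + δ, i.e. α·k^(α−1) = n + g + δ.
So k^(1−α) = α / (n + g + δ) = 0.25 / 0.079 = 3.1646.
k_gold = 3.1646^(1/0.75) ≈ 4.6461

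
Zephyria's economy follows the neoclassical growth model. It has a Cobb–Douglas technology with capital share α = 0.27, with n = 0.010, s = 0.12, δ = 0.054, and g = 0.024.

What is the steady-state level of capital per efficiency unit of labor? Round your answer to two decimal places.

Steady state requires s·f(k) = (n + g + δ)·k, i.e. s·k^α = (n + g + δ)·k.
Dividing both sides by k: k^(1−α) = s / (n + g + δ).
k^0.73 = 0.12 / (0.010 + 0.024 + 0.054) = 0.12 / 0.088 = 1.3636
k* = 1.3636^(1/0.73) ≈ 1.5293

k* ≈ 1.53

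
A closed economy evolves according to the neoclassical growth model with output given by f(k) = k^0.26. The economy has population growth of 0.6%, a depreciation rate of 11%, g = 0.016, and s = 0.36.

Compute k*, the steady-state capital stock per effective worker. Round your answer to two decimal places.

In steady state, investment equals break-even investment: s·k^α = (n + g + δ)·k.
Rearranging, k^(1−α) = s / (n + g + δ).
k^0.74 = 0.36 / (0.006 + 0.016 + 0.110) = 0.36 / 0.132 = 2.7273
k* = 2.7273^(1/0.74) ≈ 3.8800

k* = 3.88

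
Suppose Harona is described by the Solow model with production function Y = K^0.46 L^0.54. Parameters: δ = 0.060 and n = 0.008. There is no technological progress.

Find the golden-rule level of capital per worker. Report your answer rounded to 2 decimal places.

The golden rule sets f'(k) = n + δ, i.e. α·k^(α−1) = n + δ.
So k^(1−α) = α / (n + δ) = 0.46 / 0.068 = 6.7647.
k_gold = 6.7647^(1/0.54) ≈ 34.4744

k_gold ≈ 34.47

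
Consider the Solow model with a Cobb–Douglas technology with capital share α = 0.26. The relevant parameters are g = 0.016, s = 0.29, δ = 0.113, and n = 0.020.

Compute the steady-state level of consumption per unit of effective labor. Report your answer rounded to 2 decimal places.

c* = 0.90

In steady state, investment equals break-even investment: s·k^α = (n + g + δ)·k.
Dividing both sides by k: k^(1−α) = s / (n + g + δ).
k^0.74 = 0.29 / (0.020 + 0.016 + 0.113) = 0.29 / 0.149 = 1.9463
k* = 1.9463^(1/0.74) ≈ 2.4594
y* = (k*)^α = 2.4594^0.26 ≈ 1.2636
c* = (1 − s)·y* = (1 − 0.29) × 1.2636 ≈ 0.8972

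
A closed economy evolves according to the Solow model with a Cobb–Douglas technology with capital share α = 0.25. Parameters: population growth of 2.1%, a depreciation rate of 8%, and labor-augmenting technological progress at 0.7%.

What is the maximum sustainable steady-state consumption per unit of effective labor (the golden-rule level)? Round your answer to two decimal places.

At the golden rule, f'(k) = n + g + δ, so α·k^(α−1) = n + g + δ and k_gold = (α/(n + g + δ))^(1/(1−α)).
k_gold = (0.25/0.108)^(1/0.75) = 2.3148^1.3333 ≈ 3.0620
c_gold = f(k_gold) − (n + g + δ)·k_gold = 1.3228 − 0.108×3.0620 ≈ 0.9921

c_gold ≈ 0.99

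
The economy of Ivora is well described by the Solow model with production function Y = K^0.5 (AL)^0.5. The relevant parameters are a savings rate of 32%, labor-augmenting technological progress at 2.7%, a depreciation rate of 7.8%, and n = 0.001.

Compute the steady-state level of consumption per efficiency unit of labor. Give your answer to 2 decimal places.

c* ≈ 2.05

Steady state requires s·f(k) = (n + g + δ)·k, i.e. s·k^α = (n + g + δ)·k.
Rearranging, k^(1−α) = s / (n + g + δ).
k^0.5 = 0.32 / (0.001 + 0.027 + 0.078) = 0.32 / 0.106 = 3.0189
k* = 3.0189^(1/0.5) ≈ 9.1138
y* = (k*)^α = 9.1138^0.5 ≈ 3.0189
c* = (1 − s)·y* = (1 − 0.32) × 3.0189 ≈ 2.0529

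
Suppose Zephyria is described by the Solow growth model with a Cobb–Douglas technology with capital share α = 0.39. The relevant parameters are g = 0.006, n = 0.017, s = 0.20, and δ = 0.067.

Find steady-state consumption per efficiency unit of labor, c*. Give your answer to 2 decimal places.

At the steady state, Δk = 0, so s·k^α = (n + g + δ)·k.
Dividing both sides by k: k^(1−α) = s / (n + g + δ).
k^0.61 = 0.20 / (0.017 + 0.006 + 0.067) = 0.20 / 0.090 = 2.2222
k* = 2.2222^(1/0.61) ≈ 3.7025
y* = (k*)^α = 3.7025^0.39 ≈ 1.6661
c* = (1 − s)·y* = (1 − 0.20) × 1.6661 ≈ 1.3329

c* = 1.33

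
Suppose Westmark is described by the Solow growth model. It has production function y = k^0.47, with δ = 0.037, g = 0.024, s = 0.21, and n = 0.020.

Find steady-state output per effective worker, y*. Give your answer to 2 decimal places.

y* = 2.33

At the steady state, Δk = 0, so s·k^α = (n + g + δ)·k.
Rearranging, k^(1−α) = s / (n + g + δ).
k^0.53 = 0.21 / (0.020 + 0.024 + 0.037) = 0.21 / 0.081 = 2.5926
k* = 2.5926^(1/0.53) ≈ 6.0344
y* = (k*)^α = 6.0344^0.47 ≈ 2.3275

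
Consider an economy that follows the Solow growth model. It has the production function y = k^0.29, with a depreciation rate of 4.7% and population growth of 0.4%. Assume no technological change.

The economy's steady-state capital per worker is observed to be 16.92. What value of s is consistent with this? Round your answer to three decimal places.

s ≈ 0.380

At the steady state, Δk = 0, so s·k^α = (n + δ)·k.
So s / (n + δ) = (k*)^(1−α) = 16.92^0.71 = 7.4501.
Therefore s = 7.4501 × (n + δ) = 7.4501 × 0.051 = 0.3800.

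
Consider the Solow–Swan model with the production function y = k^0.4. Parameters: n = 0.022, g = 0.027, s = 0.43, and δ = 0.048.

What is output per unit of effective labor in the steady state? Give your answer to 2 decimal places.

In steady state, investment equals break-even investment: s·k^α = (n + g + δ)·k.
Rearranging, k^(1−α) = s / (n + g + δ).
k^0.6 = 0.43 / (0.022 + 0.027 + 0.048) = 0.43 / 0.097 = 4.4330
k* = 4.4330^(1/0.6) ≈ 11.9627
y* = (k*)^α = 11.9627^0.4 ≈ 2.6986

y* = 2.70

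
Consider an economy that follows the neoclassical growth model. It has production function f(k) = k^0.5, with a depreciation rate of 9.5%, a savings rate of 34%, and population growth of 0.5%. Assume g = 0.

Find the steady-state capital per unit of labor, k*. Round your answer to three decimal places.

k* = 11.560

Steady state requires s·f(k) = (n + δ)·k, i.e. s·k^α = (n + δ)·k.
Dividing both sides by k: k^(1−α) = s / (n + δ).
k^0.5 = 0.34 / (0.005 + 0.095) = 0.34 / 0.100 = 3.4000
k* = 3.4000^(1/0.5) ≈ 11.5600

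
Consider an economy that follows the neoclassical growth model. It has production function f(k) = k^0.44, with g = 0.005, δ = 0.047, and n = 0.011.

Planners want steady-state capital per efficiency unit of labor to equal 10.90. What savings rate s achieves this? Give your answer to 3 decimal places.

Steady state requires s·f(k) = (n + g + δ)·k, i.e. s·k^α = (n + g + δ)·k.
So s / (n + g + δ) = (k*)^(1−α) = 10.90^0.56 = 3.8103.
Therefore s = 3.8103 × (n + g + δ) = 3.8103 × 0.063 = 0.2400.

s ≈ 0.240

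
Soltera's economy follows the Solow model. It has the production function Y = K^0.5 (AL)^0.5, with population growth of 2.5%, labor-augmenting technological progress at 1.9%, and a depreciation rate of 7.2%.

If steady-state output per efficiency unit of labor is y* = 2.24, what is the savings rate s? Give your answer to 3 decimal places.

s ≈ 0.260

In steady state, investment equals break-even investment: s·k^α = (n + g + δ)·k.
Since y* = [s/(n + g + δ)]^(α/(1−α)), we have s/(n + g + δ) = (y*)^((1−α)/α) = 2.24^1 = 2.2400.
Therefore s = 2.2400 × (n + g + δ) = 2.2400 × 0.116 = 0.2598.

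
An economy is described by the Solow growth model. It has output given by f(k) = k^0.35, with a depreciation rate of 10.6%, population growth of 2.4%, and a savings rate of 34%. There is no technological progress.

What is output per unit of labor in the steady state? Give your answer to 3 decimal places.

Steady state requires s·f(k) = (n + δ)·k, i.e. s·k^α = (n + δ)·k.
Rearranging, k^(1−α) = s / (n + δ).
k^0.65 = 0.34 / (0.024 + 0.106) = 0.34 / 0.130 = 2.6154
k* = 2.6154^(1/0.65) ≈ 4.3890
y* = (k*)^α = 4.3890^0.35 ≈ 1.6781

y* ≈ 1.678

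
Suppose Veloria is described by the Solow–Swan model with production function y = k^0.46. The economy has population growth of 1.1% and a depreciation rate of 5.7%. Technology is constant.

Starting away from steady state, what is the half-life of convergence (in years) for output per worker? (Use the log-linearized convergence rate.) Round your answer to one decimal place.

half-life ≈ 18.9 years

Near the steady state the convergence rate is λ = (1 − α)(n + δ).
λ = (1 − 0.46) × 0.068 = 0.54 × 0.068 = 0.03672
Half-life = ln 2 / λ = 0.6931 / 0.03672 ≈ 18.88 years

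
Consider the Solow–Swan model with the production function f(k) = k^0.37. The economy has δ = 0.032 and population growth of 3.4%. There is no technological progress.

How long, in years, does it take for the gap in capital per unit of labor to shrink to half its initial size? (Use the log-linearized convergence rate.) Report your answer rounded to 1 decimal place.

t_½ ≈ 16.7 years

Near the steady state the convergence rate is λ = (1 − α)(n + δ).
λ = (1 − 0.37) × 0.066 = 0.63 × 0.066 = 0.04158
Half-life = ln 2 / λ = 0.6931 / 0.04158 ≈ 16.67 years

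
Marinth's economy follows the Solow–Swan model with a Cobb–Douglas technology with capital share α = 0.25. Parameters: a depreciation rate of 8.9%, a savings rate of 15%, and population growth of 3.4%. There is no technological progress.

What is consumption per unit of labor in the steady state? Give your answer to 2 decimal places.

Steady state requires s·f(k) = (n + δ)·k, i.e. s·k^α = (n + δ)·k.
Rearranging, k^(1−α) = s / (n + δ).
k^0.75 = 0.15 / (0.034 + 0.089) = 0.15 / 0.123 = 1.2195
k* = 1.2195^(1/0.75) ≈ 1.3029
y* = (k*)^α = 1.3029^0.25 ≈ 1.0684
c* = (1 − s)·y* = (1 − 0.15) × 1.0684 ≈ 0.9081

c* = 0.91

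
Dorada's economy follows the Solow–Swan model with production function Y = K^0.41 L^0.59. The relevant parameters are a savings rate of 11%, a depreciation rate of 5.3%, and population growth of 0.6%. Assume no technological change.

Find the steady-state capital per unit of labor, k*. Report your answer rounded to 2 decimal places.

k* = 2.87

Steady state requires s·f(k) = (n + δ)·k, i.e. s·k^α = (n + δ)·k.
Rearranging, k^(1−α) = s / (n + δ).
k^0.59 = 0.11 / (0.006 + 0.053) = 0.11 / 0.059 = 1.8644
k* = 1.8644^(1/0.59) ≈ 2.8744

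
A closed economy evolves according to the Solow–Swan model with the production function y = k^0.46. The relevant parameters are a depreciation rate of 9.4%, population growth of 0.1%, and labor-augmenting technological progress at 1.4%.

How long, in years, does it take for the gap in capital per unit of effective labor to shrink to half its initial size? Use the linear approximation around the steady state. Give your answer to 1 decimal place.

Near the steady state the convergence rate is λ = (1 − α)(n + g + δ).
λ = (1 − 0.46) × 0.109 = 0.54 × 0.109 = 0.05886
Half-life = ln 2 / λ = 0.6931 / 0.05886 ≈ 11.78 years

t_½ ≈ 11.8 years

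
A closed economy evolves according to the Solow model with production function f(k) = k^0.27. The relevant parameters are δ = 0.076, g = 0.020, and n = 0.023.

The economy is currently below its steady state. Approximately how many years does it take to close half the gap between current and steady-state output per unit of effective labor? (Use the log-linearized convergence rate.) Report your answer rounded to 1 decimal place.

Near the steady state the convergence rate is λ = (1 − α)(n + g + δ).
λ = (1 − 0.27) × 0.119 = 0.73 × 0.119 = 0.08687
Half-life = ln 2 / λ = 0.6931 / 0.08687 ≈ 7.98 years

half-life ≈ 8.0 years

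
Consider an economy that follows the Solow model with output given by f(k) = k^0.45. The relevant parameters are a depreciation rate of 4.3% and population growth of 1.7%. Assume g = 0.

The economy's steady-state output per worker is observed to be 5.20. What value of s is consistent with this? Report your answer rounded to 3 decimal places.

At the steady state, Δk = 0, so s·k^α = (n + δ)·k.
Since y* = [s/(n + δ)]^(α/(1−α)), we have s/(n + δ) = (y*)^((1−α)/α) = 5.20^1.2222 = 7.5007.
Therefore s = 7.5007 × (n + δ) = 7.5007 × 0.060 = 0.4500.

s ≈ 0.450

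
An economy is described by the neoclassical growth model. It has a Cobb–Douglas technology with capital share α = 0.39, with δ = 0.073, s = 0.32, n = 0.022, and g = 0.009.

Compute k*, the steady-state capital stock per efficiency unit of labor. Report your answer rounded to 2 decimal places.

k* = 6.31

At the steady state, Δk = 0, so s·k^α = (n + g + δ)·k.
Dividing both sides by k: k^(1−α) = s / (n + g + δ).
k^0.61 = 0.32 / (0.022 + 0.009 + 0.073) = 0.32 / 0.104 = 3.0769
k* = 3.0769^(1/0.61) ≈ 6.3123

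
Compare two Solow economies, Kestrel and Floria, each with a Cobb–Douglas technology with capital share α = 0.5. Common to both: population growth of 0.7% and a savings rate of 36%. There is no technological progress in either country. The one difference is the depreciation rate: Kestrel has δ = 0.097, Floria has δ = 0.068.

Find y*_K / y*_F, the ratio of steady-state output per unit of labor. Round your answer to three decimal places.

y*_K / y*_F ≈ 0.721

Steady-state y* = [s/(n + δ)]^(α/(1−α)), so the ratio is [ (s_K/(n + δ)_K) / (s_F/(n + δ)_F) ]^1.
s_K/(n + δ)_K = 0.36/0.104 = 3.4615; s_F/(n + δ)_F = 0.36/0.075 = 4.8000.
Ratio = (3.4615/4.8000)^1 = 0.7211^1 ≈ 0.7211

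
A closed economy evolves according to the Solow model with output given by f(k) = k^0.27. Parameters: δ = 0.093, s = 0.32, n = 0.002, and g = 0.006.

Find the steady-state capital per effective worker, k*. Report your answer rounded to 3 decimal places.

k* ≈ 4.854

In steady state, investment equals break-even investment: s·k^α = (n + g + δ)·k.
Dividing both sides by k: k^(1−α) = s / (n + g + δ).
k^0.73 = 0.32 / (0.002 + 0.006 + 0.093) = 0.32 / 0.101 = 3.1683
k* = 3.1683^(1/0.73) ≈ 4.8536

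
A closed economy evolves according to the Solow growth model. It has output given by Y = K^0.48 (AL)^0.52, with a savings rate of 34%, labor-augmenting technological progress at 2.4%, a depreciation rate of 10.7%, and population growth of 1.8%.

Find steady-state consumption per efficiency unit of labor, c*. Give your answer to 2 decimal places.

c* ≈ 1.41

Steady state requires s·f(k) = (n + g + δ)·k, i.e. s·k^α = (n + g + δ)·k.
Rearranging, k^(1−α) = s / (n + g + δ).
k^0.52 = 0.34 / (0.018 + 0.024 + 0.107) = 0.34 / 0.149 = 2.2819
k* = 2.2819^(1/0.52) ≈ 4.8869
y* = (k*)^α = 4.8869^0.48 ≈ 2.1416
c* = (1 − s)·y* = (1 − 0.34) × 2.1416 ≈ 1.4135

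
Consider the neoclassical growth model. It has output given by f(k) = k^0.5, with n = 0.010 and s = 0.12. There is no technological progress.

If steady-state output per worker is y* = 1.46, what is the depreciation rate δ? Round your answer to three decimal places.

δ ≈ 0.072

Steady state requires s·f(k) = (n + δ)·k, i.e. s·k^α = (n + δ)·k.
Since y* = [s/(n + δ)]^(α/(1−α)), we have s/(n + δ) = (y*)^((1−α)/α) = 1.46^1 = 1.4600.
Therefore n + δ = s / 1.4600 = 0.12 / 1.4600 = 0.0822, so δ = 0.0822 − 0.010 = 0.0722.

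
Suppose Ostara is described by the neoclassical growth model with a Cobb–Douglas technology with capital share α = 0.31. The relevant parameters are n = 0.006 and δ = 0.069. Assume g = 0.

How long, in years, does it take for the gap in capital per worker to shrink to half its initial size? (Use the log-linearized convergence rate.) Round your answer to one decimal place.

Near the steady state the convergence rate is λ = (1 − α)(n + δ).
λ = (1 − 0.31) × 0.075 = 0.69 × 0.075 = 0.05175
Half-life = ln 2 / λ = 0.6931 / 0.05175 ≈ 13.39 years

half-life ≈ 13.4 years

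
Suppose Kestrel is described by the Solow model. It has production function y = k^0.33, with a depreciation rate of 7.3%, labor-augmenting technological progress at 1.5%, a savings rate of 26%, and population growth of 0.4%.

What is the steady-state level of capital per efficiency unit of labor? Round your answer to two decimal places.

k* ≈ 4.71

In steady state, investment equals break-even investment: s·k^α = (n + g + δ)·k.
Rearranging, k^(1−α) = s / (n + g + δ).
k^0.67 = 0.26 / (0.004 + 0.015 + 0.073) = 0.26 / 0.092 = 2.8261
k* = 2.8261^(1/0.67) ≈ 4.7143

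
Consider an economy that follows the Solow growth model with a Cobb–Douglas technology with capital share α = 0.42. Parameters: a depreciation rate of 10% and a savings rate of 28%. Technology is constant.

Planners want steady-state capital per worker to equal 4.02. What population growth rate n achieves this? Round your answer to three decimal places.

In steady state, investment equals break-even investment: s·k^α = (n + δ)·k.
So s / (n + δ) = (k*)^(1−α) = 4.02^0.58 = 2.2410.
Therefore n + δ = s / 2.2410 = 0.28 / 2.2410 = 0.1249, so n = 0.1249 − 0.100 = 0.0249.

n ≈ 0.025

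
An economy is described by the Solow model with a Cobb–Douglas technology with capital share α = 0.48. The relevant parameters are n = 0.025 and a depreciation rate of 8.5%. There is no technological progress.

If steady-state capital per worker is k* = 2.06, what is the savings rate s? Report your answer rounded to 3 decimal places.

s ≈ 0.160

Steady state requires s·f(k) = (n + δ)·k, i.e. s·k^α = (n + δ)·k.
So s / (n + δ) = (k*)^(1−α) = 2.06^0.52 = 1.4562.
Therefore s = 1.4562 × (n + δ) = 1.4562 × 0.110 = 0.1602.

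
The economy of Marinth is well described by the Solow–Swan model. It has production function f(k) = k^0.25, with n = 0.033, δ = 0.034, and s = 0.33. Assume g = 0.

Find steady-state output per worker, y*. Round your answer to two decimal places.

In steady state, investment equals break-even investment: s·k^α = (n + δ)·k.
Dividing both sides by k: k^(1−α) = s / (n + δ).
k^0.75 = 0.33 / (0.033 + 0.034) = 0.33 / 0.067 = 4.9254
k* = 4.9254^(1/0.75) ≈ 8.3802
y* = (k*)^α = 8.3802^0.25 ≈ 1.7014

y* ≈ 1.70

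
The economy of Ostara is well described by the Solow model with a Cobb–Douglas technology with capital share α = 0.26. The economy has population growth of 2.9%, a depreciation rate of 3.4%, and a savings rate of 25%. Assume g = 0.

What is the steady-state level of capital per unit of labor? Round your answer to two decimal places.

In steady state, investment equals break-even investment: s·k^α = (n + δ)·k.
Dividing both sides by k: k^(1−α) = s / (n + δ).
k^0.74 = 0.25 / (0.029 + 0.034) = 0.25 / 0.063 = 3.9683
k* = 3.9683^(1/0.74) ≈ 6.4406

k* = 6.44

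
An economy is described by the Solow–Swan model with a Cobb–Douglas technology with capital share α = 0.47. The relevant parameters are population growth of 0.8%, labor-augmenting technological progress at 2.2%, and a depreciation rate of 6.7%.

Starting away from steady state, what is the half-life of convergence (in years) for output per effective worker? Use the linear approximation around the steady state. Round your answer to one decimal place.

Near the steady state the convergence rate is λ = (1 − α)(n + g + δ).
λ = (1 − 0.47) × 0.097 = 0.53 × 0.097 = 0.05141
Half-life = ln 2 / λ = 0.6931 / 0.05141 ≈ 13.48 years

about 13.5 years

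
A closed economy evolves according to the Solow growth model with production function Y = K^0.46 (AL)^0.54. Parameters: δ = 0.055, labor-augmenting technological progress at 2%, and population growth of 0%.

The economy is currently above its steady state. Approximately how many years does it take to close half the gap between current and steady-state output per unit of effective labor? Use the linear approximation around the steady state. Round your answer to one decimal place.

about 17.1 years

Near the steady state the convergence rate is λ = (1 − α)(n + g + δ).
λ = (1 − 0.46) × 0.075 = 0.54 × 0.075 = 0.0405
Half-life = ln 2 / λ = 0.6931 / 0.0405 ≈ 17.11 years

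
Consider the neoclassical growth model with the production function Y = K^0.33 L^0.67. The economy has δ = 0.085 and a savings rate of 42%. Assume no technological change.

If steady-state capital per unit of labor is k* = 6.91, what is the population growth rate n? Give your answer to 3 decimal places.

At the steady state, Δk = 0, so s·k^α = (n + δ)·k.
So s / (n + δ) = (k*)^(1−α) = 6.91^0.67 = 3.6513.
Therefore n + δ = s / 3.6513 = 0.42 / 3.6513 = 0.1150, so n = 0.1150 − 0.085 = 0.0300.

n ≈ 0.030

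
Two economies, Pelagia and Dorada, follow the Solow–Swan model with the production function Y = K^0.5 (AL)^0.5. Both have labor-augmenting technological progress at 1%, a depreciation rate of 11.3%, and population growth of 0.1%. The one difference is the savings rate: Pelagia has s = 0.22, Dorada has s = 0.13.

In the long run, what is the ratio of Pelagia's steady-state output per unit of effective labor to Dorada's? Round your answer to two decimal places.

Steady-state y* = [s/(n + g + δ)]^(α/(1−α)), so the ratio is [ (s_P/(n + g + δ)_P) / (s_D/(n + g + δ)_D) ]^1.
s_P/(n + g + δ)_P = 0.22/0.124 = 1.7742; s_D/(n + g + δ)_D = 0.13/0.124 = 1.0484.
Ratio = (1.7742/1.0484)^1 = 1.6923^1 ≈ 1.6923

y*_P / y*_D ≈ 1.69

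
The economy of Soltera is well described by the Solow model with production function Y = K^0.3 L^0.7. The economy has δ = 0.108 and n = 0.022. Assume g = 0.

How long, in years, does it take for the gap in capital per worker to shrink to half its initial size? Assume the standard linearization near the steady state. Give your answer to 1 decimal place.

Near the steady state the convergence rate is λ = (1 − α)(n + δ).
λ = (1 − 0.3) × 0.130 = 0.7 × 0.130 = 0.0910
Half-life = ln 2 / λ = 0.6931 / 0.0910 ≈ 7.62 years

about 7.6 years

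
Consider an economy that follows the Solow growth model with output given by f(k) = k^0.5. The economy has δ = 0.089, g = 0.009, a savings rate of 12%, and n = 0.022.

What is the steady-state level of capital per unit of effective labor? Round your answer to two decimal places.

k* ≈ 1.00

In steady state, investment equals break-even investment: s·k^α = (n + g + δ)·k.
Rearranging, k^(1−α) = s / (n + g + δ).
k^0.5 = 0.12 / (0.022 + 0.009 + 0.089) = 0.12 / 0.120 = 1.0000
k* = 1.0000^(1/0.5) ≈ 1.0000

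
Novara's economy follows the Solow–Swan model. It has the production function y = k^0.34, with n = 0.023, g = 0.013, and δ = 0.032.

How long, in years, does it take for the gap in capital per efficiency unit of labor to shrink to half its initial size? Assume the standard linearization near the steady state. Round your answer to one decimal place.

Near the steady state the convergence rate is λ = (1 − α)(n + g + δ).
λ = (1 − 0.34) × 0.068 = 0.66 × 0.068 = 0.04488
Half-life = ln 2 / λ = 0.6931 / 0.04488 ≈ 15.44 years

t_½ ≈ 15.4 years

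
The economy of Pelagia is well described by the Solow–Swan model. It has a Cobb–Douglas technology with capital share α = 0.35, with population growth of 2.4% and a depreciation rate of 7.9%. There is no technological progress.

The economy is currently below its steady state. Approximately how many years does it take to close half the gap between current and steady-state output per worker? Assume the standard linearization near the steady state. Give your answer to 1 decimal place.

half-life ≈ 10.4 years

Near the steady state the convergence rate is λ = (1 − α)(n + δ).
λ = (1 − 0.35) × 0.103 = 0.65 × 0.103 = 0.06695
Half-life = ln 2 / λ = 0.6931 / 0.06695 ≈ 10.35 years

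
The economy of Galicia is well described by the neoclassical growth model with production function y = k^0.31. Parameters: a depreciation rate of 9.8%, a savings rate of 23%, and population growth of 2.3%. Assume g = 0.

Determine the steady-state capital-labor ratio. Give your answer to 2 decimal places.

At the steady state, Δk = 0, so s·k^α = (n + δ)·k.
Dividing both sides by k: k^(1−α) = s / (n + δ).
k^0.69 = 0.23 / (0.023 + 0.098) = 0.23 / 0.121 = 1.9008
k* = 1.9008^(1/0.69) ≈ 2.5366

k* ≈ 2.54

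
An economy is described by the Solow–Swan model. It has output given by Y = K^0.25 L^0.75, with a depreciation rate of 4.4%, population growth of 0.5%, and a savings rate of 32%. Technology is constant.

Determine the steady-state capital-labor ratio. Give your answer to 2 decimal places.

Steady state requires s·f(k) = (n + δ)·k, i.e. s·k^α = (n + δ)·k.
Dividing both sides by k: k^(1−α) = s / (n + δ).
k^0.75 = 0.32 / (0.005 + 0.044) = 0.32 / 0.049 = 6.5306
k* = 6.5306^(1/0.75) ≈ 12.2069

k* ≈ 12.21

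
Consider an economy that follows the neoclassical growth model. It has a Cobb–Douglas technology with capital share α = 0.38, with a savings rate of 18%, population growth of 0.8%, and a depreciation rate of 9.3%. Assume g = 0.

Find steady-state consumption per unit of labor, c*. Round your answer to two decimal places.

c* ≈ 1.17

In steady state, investment equals break-even investment: s·k^α = (n + δ)·k.
Rearranging, k^(1−α) = s / (n + δ).
k^0.62 = 0.18 / (0.008 + 0.093) = 0.18 / 0.101 = 1.7822
k* = 1.7822^(1/0.62) ≈ 2.5396
y* = (k*)^α = 2.5396^0.38 ≈ 1.4250
c* = (1 − s)·y* = (1 − 0.18) × 1.4250 ≈ 1.1685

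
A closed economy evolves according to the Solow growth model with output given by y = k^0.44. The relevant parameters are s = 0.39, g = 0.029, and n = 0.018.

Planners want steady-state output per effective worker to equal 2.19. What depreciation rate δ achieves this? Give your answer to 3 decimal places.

In steady state, investment equals break-even investment: s·k^α = (n + g + δ)·k.
Since y* = [s/(n + g + δ)]^(α/(1−α)), we have s/(n + g + δ) = (y*)^((1−α)/α) = 2.19^1.2727 = 2.7120.
Therefore n + g + δ = s / 2.7120 = 0.39 / 2.7120 = 0.1438, so δ = 0.1438 − 0.047 = 0.0968.

δ ≈ 0.097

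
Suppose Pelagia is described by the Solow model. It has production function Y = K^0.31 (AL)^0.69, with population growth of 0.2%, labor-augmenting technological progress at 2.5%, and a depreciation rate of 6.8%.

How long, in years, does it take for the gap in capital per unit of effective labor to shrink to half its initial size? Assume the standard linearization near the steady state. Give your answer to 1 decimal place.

Near the steady state the convergence rate is λ = (1 − α)(n + g + δ).
λ = (1 − 0.31) × 0.095 = 0.69 × 0.095 = 0.06555
Half-life = ln 2 / λ = 0.6931 / 0.06555 ≈ 10.57 years

t_½ ≈ 10.6 years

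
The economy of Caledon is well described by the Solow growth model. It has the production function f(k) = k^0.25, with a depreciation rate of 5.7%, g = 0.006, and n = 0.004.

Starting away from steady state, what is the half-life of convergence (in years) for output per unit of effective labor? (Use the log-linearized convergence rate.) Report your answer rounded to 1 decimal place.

t_½ ≈ 13.8 years

Near the steady state the convergence rate is λ = (1 − α)(n + g + δ).
λ = (1 − 0.25) × 0.067 = 0.75 × 0.067 = 0.05025
Half-life = ln 2 / λ = 0.6931 / 0.05025 ≈ 13.79 years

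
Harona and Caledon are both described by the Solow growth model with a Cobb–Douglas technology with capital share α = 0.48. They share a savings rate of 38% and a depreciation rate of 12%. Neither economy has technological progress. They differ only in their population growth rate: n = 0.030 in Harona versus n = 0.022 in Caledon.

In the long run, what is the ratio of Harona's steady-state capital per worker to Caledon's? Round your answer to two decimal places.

k*_H / k*_C ≈ 0.90

Steady-state k* = [s/(n + δ)]^(1/(1−α)), so the ratio is [ (s_H/(n + δ)_H) / (s_C/(n + δ)_C) ]^1.9231.
s_H/(n + δ)_H = 0.38/0.150 = 2.5333; s_C/(n + δ)_C = 0.38/0.142 = 2.6761.
Ratio = (2.5333/2.6761)^1.9231 = 0.9466^1.9231 ≈ 0.8998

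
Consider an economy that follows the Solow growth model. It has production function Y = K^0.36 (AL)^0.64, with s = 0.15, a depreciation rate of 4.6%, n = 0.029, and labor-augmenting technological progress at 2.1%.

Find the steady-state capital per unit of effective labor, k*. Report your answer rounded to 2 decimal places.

k* = 2.01

At the steady state, Δk = 0, so s·k^α = (n + g + δ)·k.
Rearranging, k^(1−α) = s / (n + g + δ).
k^0.64 = 0.15 / (0.029 + 0.021 + 0.046) = 0.15 / 0.096 = 1.5625
k* = 1.5625^(1/0.64) ≈ 2.0084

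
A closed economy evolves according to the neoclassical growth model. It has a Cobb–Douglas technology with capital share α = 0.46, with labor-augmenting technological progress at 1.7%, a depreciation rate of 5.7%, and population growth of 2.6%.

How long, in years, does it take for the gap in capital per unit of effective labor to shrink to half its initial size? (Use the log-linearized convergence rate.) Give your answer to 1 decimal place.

t_½ ≈ 12.8 years

Near the steady state the convergence rate is λ = (1 − α)(n + g + δ).
λ = (1 − 0.46) × 0.100 = 0.54 × 0.100 = 0.0540
Half-life = ln 2 / λ = 0.6931 / 0.0540 ≈ 12.84 years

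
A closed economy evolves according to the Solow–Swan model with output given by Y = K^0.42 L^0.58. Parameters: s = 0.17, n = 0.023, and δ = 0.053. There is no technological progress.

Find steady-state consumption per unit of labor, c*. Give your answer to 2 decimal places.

c* = 1.49

At the steady state, Δk = 0, so s·k^α = (n + δ)·k.
Rearranging, k^(1−α) = s / (n + δ).
k^0.58 = 0.17 / (0.023 + 0.053) = 0.17 / 0.076 = 2.2368
k* = 2.2368^(1/0.58) ≈ 4.0069
y* = (k*)^α = 4.0069^0.42 ≈ 1.7913
c* = (1 − s)·y* = (1 − 0.17) × 1.7913 ≈ 1.4868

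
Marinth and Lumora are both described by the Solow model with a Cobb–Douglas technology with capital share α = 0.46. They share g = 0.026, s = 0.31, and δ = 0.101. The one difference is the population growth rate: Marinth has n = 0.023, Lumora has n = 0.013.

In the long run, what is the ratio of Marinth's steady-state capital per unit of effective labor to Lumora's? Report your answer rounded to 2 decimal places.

Steady-state k* = [s/(n + g + δ)]^(1/(1−α)), so the ratio is [ (s_M/(n + g + δ)_M) / (s_L/(n + g + δ)_L) ]^1.8519.
s_M/(n + g + δ)_M = 0.31/0.150 = 2.0667; s_L/(n + g + δ)_L = 0.31/0.140 = 2.2143.
Ratio = (2.0667/2.2143)^1.8519 = 0.9333^1.8519 ≈ 0.8800

ratio ≈ 0.88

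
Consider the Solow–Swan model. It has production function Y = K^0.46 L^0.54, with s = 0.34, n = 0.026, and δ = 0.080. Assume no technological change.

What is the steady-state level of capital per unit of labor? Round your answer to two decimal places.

k* ≈ 8.66

At the steady state, Δk = 0, so s·k^α = (n + δ)·k.
Rearranging, k^(1−α) = s / (n + δ).
k^0.54 = 0.34 / (0.026 + 0.080) = 0.34 / 0.106 = 3.2075
k* = 3.2075^(1/0.54) ≈ 8.6566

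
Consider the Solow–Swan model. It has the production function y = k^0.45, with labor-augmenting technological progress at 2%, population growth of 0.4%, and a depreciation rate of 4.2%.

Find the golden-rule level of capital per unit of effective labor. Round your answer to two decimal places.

The golden rule sets f'(k) = n + g + δ, i.e. α·k^(α−1) = n + g + δ.
So k^(1−α) = α / (n + g + δ) = 0.45 / 0.066 = 6.8182.
k_gold = 6.8182^(1/0.55) ≈ 32.7916

k_gold ≈ 32.79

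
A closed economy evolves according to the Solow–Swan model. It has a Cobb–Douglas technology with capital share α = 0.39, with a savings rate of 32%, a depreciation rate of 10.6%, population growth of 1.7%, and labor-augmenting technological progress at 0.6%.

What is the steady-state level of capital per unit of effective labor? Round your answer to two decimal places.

k* ≈ 4.43

At the steady state, Δk = 0, so s·k^α = (n + g + δ)·k.
Rearranging, k^(1−α) = s / (n + g + δ).
k^0.61 = 0.32 / (0.017 + 0.006 + 0.106) = 0.32 / 0.129 = 2.4806
k* = 2.4806^(1/0.61) ≈ 4.4342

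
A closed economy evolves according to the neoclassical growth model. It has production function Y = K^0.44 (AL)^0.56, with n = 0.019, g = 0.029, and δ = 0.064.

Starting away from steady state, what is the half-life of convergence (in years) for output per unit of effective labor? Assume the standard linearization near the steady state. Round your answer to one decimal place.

Near the steady state the convergence rate is λ = (1 − α)(n + g + δ).
λ = (1 − 0.44) × 0.112 = 0.56 × 0.112 = 0.06272
Half-life = ln 2 / λ = 0.6931 / 0.06272 ≈ 11.05 years

about 11.1 years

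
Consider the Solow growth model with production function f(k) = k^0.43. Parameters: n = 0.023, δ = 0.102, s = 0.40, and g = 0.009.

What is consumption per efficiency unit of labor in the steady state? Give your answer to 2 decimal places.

c* ≈ 1.37

Steady state requires s·f(k) = (n + g + δ)·k, i.e. s·k^α = (n + g + δ)·k.
Dividing both sides by k: k^(1−α) = s / (n + g + δ).
k^0.57 = 0.40 / (0.023 + 0.009 + 0.102) = 0.40 / 0.134 = 2.9851
k* = 2.9851^(1/0.57) ≈ 6.8118
y* = (k*)^α = 6.8118^0.43 ≈ 2.2819
c* = (1 − s)·y* = (1 − 0.40) × 2.2819 ≈ 1.3691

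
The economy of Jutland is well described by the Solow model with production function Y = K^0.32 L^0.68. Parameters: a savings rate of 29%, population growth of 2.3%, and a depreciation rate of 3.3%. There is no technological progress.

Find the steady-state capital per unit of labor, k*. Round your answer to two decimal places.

k* ≈ 11.23

Steady state requires s·f(k) = (n + δ)·k, i.e. s·k^α = (n + δ)·k.
Rearranging, k^(1−α) = s / (n + δ).
k^0.68 = 0.29 / (0.023 + 0.033) = 0.29 / 0.056 = 5.1786
k* = 5.1786^(1/0.68) ≈ 11.2283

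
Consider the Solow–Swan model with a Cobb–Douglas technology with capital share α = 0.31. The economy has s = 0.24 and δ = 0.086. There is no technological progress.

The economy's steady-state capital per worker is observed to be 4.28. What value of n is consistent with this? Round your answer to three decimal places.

n ≈ 0.002

At the steady state, Δk = 0, so s·k^α = (n + δ)·k.
So s / (n + δ) = (k*)^(1−α) = 4.28^0.69 = 2.7271.
Therefore n + δ = s / 2.7271 = 0.24 / 2.7271 = 0.0880, so n = 0.0880 − 0.086 = 0.0020.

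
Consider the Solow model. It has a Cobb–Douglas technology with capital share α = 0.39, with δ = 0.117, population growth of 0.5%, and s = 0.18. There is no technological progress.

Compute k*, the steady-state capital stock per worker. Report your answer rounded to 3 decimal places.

Steady state requires s·f(k) = (n + δ)·k, i.e. s·k^α = (n + δ)·k.
Dividing both sides by k: k^(1−α) = s / (n + δ).
k^0.61 = 0.18 / (0.005 + 0.117) = 0.18 / 0.122 = 1.4754
k* = 1.4754^(1/0.61) ≈ 1.8919

k* = 1.892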